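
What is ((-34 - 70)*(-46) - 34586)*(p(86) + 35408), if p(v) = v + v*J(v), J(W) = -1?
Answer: -1055229216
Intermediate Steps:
p(v) = 0 (p(v) = v + v*(-1) = v - v = 0)
((-34 - 70)*(-46) - 34586)*(p(86) + 35408) = ((-34 - 70)*(-46) - 34586)*(0 + 35408) = (-104*(-46) - 34586)*35408 = (4784 - 34586)*35408 = -29802*35408 = -1055229216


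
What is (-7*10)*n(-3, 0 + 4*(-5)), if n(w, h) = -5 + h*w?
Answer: -3850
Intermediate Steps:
(-7*10)*n(-3, 0 + 4*(-5)) = (-7*10)*(-5 + (0 + 4*(-5))*(-3)) = -70*(-5 + (0 - 20)*(-3)) = -70*(-5 - 20*(-3)) = -70*(-5 + 60) = -70*55 = -3850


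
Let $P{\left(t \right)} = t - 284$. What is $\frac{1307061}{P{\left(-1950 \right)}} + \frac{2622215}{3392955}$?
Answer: $- \frac{885788225389}{1515972294} \approx -584.3$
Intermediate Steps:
$P{\left(t \right)} = -284 + t$ ($P{\left(t \right)} = t - 284 = -284 + t$)
$\frac{1307061}{P{\left(-1950 \right)}} + \frac{2622215}{3392955} = \frac{1307061}{-284 - 1950} + \frac{2622215}{3392955} = \frac{1307061}{-2234} + 2622215 \cdot \frac{1}{3392955} = 1307061 \left(- \frac{1}{2234}\right) + \frac{524443}{678591} = - \frac{1307061}{2234} + \frac{524443}{678591} = - \frac{885788225389}{1515972294}$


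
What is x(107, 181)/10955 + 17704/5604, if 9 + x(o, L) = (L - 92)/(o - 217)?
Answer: 5332039621/1688275050 ≈ 3.1583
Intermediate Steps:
x(o, L) = -9 + (-92 + L)/(-217 + o) (x(o, L) = -9 + (L - 92)/(o - 217) = -9 + (-92 + L)/(-217 + o))
x(107, 181)/10955 + 17704/5604 = ((1861 + 181 - 9*107)/(-217 + 107))/10955 + 17704/5604 = ((1861 + 181 - 963)/(-110))*(1/10955) + 17704*(1/5604) = -1/110*1079*(1/10955) + 4426/1401 = -1079/110*1/10955 + 4426/1401 = -1079/1205050 + 4426/1401 = 5332039621/1688275050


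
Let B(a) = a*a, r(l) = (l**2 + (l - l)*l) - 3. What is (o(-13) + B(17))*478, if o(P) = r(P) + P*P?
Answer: 298272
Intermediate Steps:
r(l) = -3 + l**2 (r(l) = (l**2 + 0*l) - 3 = (l**2 + 0) - 3 = l**2 - 3 = -3 + l**2)
B(a) = a**2
o(P) = -3 + 2*P**2 (o(P) = (-3 + P**2) + P*P = (-3 + P**2) + P**2 = -3 + 2*P**2)
(o(-13) + B(17))*478 = ((-3 + 2*(-13)**2) + 17**2)*478 = ((-3 + 2*169) + 289)*478 = ((-3 + 338) + 289)*478 = (335 + 289)*478 = 624*478 = 298272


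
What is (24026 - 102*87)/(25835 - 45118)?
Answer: -15152/19283 ≈ -0.78577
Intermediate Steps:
(24026 - 102*87)/(25835 - 45118) = (24026 - 8874)/(-19283) = 15152*(-1/19283) = -15152/19283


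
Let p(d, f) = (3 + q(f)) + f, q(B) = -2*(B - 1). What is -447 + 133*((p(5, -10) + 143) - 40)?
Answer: 15247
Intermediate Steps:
q(B) = 2 - 2*B (q(B) = -2*(-1 + B) = 2 - 2*B)
p(d, f) = 5 - f (p(d, f) = (3 + (2 - 2*f)) + f = (5 - 2*f) + f = 5 - f)
-447 + 133*((p(5, -10) + 143) - 40) = -447 + 133*(((5 - 1*(-10)) + 143) - 40) = -447 + 133*(((5 + 10) + 143) - 40) = -447 + 133*((15 + 143) - 40) = -447 + 133*(158 - 40) = -447 + 133*118 = -447 + 15694 = 15247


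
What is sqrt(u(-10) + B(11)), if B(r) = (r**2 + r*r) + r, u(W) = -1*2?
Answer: sqrt(251) ≈ 15.843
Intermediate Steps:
u(W) = -2
B(r) = r + 2*r**2 (B(r) = (r**2 + r**2) + r = 2*r**2 + r = r + 2*r**2)
sqrt(u(-10) + B(11)) = sqrt(-2 + 11*(1 + 2*11)) = sqrt(-2 + 11*(1 + 22)) = sqrt(-2 + 11*23) = sqrt(-2 + 253) = sqrt(251)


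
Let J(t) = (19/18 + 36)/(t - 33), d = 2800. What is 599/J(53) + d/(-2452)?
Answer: 131720420/408871 ≈ 322.16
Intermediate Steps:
J(t) = 667/(18*(-33 + t)) (J(t) = (19*(1/18) + 36)/(-33 + t) = (19/18 + 36)/(-33 + t) = 667/(18*(-33 + t)))
599/J(53) + d/(-2452) = 599/((667/(18*(-33 + 53)))) + 2800/(-2452) = 599/(((667/18)/20)) + 2800*(-1/2452) = 599/(((667/18)*(1/20))) - 700/613 = 599/(667/360) - 700/613 = 599*(360/667) - 700/613 = 215640/667 - 700/613 = 131720420/408871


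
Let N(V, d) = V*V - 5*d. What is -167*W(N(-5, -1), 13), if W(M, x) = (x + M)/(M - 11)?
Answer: -7181/19 ≈ -377.95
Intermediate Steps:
N(V, d) = V² - 5*d
W(M, x) = (M + x)/(-11 + M)
-167*W(N(-5, -1), 13) = -167*(((-5)² - 5*(-1)) + 13)/(-11 + ((-5)² - 5*(-1))) = -167*((25 + 5) + 13)/(-11 + (25 + 5)) = -167*(30 + 13)/(-11 + 30) = -167*43/19 = -7181/19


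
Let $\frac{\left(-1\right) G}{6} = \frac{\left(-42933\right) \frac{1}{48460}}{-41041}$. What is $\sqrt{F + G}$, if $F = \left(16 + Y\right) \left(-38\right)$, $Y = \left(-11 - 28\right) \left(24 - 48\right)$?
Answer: $\frac{i \sqrt{295649992904949434570}}{90402130} \approx 190.2 i$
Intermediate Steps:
$Y = 936$ ($Y = \left(-39\right) \left(-24\right) = 936$)
$G = - \frac{11709}{90402130}$ ($G = - 6 \frac{\left(-42933\right) \frac{1}{48460}}{-41041} = - 6 \left(-42933\right) \frac{1}{48460} \left(- \frac{1}{41041}\right) = - 6 \left(\left(- \frac{42933}{48460}\right) \left(- \frac{1}{41041}\right)\right) = \left(-6\right) \frac{3903}{180804260} = - \frac{11709}{90402130} \approx -0.00012952$)
$F = -36176$ ($F = \left(16 + 936\right) \left(-38\right) = 952 \left(-38\right) = -36176$)
$\sqrt{F + G} = \sqrt{-36176 - \frac{11709}{90402130}} = \sqrt{- \frac{3270387466589}{90402130}} = \frac{i \sqrt{295649992904949434570}}{90402130}$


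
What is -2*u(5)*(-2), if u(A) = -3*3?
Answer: -36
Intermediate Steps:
u(A) = -9
-2*u(5)*(-2) = -2*(-9)*(-2) = 18*(-2) = -36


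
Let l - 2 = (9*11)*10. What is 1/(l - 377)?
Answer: 1/615 ≈ 0.0016260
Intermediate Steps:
l = 992 (l = 2 + (9*11)*10 = 2 + 99*10 = 2 + 990 = 992)
1/(l - 377) = 1/(992 - 377) = 1/615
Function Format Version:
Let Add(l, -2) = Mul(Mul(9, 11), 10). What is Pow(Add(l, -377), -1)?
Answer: Rational(1, 615) ≈ 0.0016260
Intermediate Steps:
l = 992 (l = Add(2, Mul(Mul(9, 11), 10)) = Add(2, Mul(99, 10)) = Add(2, 990) = 992)
Pow(Add(l, -377), -1) = Pow(Add(992, -377), -1) = Pow(615, -1) = Rational(1, 615)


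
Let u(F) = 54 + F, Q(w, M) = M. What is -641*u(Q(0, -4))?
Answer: -32050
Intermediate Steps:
-641*u(Q(0, -4)) = -641*(54 - 4) = -641*50 = -32050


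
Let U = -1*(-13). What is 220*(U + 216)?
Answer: 50380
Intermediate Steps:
U = 13
220*(U + 216) = 220*(13 + 216) = 220*229 = 50380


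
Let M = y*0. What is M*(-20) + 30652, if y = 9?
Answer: 30652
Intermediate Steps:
M = 0 (M = 9*0 = 0)
M*(-20) + 30652 = 0*(-20) + 30652 = 0 + 30652 = 30652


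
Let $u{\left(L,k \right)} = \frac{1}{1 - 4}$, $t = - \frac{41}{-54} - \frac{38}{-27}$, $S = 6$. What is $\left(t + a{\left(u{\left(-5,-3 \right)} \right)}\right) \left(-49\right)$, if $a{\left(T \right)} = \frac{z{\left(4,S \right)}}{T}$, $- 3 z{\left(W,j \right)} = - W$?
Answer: $\frac{539}{6} \approx 89.833$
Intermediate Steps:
$z{\left(W,j \right)} = \frac{W}{3}$ ($z{\left(W,j \right)} = - \frac{\left(-1\right) W}{3} = \frac{W}{3}$)
$t = \frac{13}{6}$ ($t = \left(-41\right) \left(- \frac{1}{54}\right) - - \frac{38}{27} = \frac{41}{54} + \frac{38}{27} = \frac{13}{6} \approx 2.1667$)
$u{\left(L,k \right)} = - \frac{1}{3}$ ($u{\left(L,k \right)} = \frac{1}{-3} = - \frac{1}{3}$)
$a{\left(T \right)} = \frac{4}{3 T}$ ($a{\left(T \right)} = \frac{\frac{1}{3} \cdot 4}{T} = \frac{4}{3 T}$)
$\left(t + a{\left(u{\left(-5,-3 \right)} \right)}\right) \left(-49\right) = \left(\frac{13}{6} + \frac{4}{3 \left(- \frac{1}{3}\right)}\right) \left(-49\right) = \left(\frac{13}{6} + \frac{4}{3} \left(-3\right)\right) \left(-49\right) = \left(\frac{13}{6} - 4\right) \left(-49\right) = \left(- \frac{11}{6}\right) \left(-49\right) = \frac{539}{6}$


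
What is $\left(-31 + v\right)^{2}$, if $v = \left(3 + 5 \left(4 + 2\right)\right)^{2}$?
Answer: $1119364$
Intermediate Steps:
$v = 1089$ ($v = \left(3 + 5 \cdot 6\right)^{2} = \left(3 + 30\right)^{2} = 33^{2} = 1089$)
$\left(-31 + v\right)^{2} = \left(-31 + 1089\right)^{2} = 1058^{2} = 1119364$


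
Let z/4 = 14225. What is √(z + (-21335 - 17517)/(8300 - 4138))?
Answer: 3*√27374277266/2081 ≈ 238.52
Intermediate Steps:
z = 56900 (z = 4*14225 = 56900)
√(z + (-21335 - 17517)/(8300 - 4138)) = √(56900 + (-21335 - 17517)/(8300 - 4138)) = √(56900 - 38852/4162) = √(56900 - 38852*1/4162) = √(56900 - 19426/2081) = √(118389474/2081) = 3*√27374277266/2081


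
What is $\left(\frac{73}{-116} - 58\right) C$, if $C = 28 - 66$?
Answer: $\frac{129219}{58} \approx 2227.9$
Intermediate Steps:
$C = -38$
$\left(\frac{73}{-116} - 58\right) C = \left(\frac{73}{-116} - 58\right) \left(-38\right) = \left(73 \left(- \frac{1}{116}\right) - 58\right) \left(-38\right) = \left(- \frac{73}{116} - 58\right) \left(-38\right) = \left(- \frac{6801}{116}\right) \left(-38\right) = \frac{129219}{58}$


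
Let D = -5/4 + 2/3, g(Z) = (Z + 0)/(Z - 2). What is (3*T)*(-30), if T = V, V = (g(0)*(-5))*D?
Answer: 0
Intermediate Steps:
g(Z) = Z/(-2 + Z)
D = -7/12 (D = -5*¼ + 2*(⅓) = -5/4 + ⅔ = -7/12 ≈ -0.58333)
V = 0 (V = ((0/(-2 + 0))*(-5))*(-7/12) = ((0/(-2))*(-5))*(-7/12) = ((0*(-½))*(-5))*(-7/12) = (0*(-5))*(-7/12) = 0*(-7/12) = 0)
T = 0
(3*T)*(-30) = (3*0)*(-30) = 0*(-30) = 0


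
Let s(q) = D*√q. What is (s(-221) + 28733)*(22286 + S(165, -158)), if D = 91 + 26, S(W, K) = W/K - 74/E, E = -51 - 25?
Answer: 961152754940/1501 + 3913788060*I*√221/1501 ≈ 6.4034e+8 + 3.8763e+7*I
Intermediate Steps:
E = -76
S(W, K) = 37/38 + W/K (S(W, K) = W/K - 74/(-76) = W/K - 74*(-1/76) = W/K + 37/38 = 37/38 + W/K)
D = 117
s(q) = 117*√q
(s(-221) + 28733)*(22286 + S(165, -158)) = (117*√(-221) + 28733)*(22286 + (37/38 + 165/(-158))) = (117*(I*√221) + 28733)*(22286 + (37/38 + 165*(-1/158))) = (117*I*√221 + 28733)*(22286 + (37/38 - 165/158)) = (28733 + 117*I*√221)*(22286 - 106/1501) = (28733 + 117*I*√221)*(33451180/1501) = 961152754940/1501 + 3913788060*I*√221/1501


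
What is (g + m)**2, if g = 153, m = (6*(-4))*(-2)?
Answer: 40401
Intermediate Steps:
m = 48 (m = -24*(-2) = 48)
(g + m)**2 = (153 + 48)**2 = 201**2 = 40401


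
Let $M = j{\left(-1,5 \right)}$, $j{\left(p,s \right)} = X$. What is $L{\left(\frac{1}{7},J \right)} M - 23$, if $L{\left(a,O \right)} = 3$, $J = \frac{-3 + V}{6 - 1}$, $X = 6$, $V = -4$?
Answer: $-5$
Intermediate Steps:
$J = - \frac{7}{5}$ ($J = \frac{-3 - 4}{6 - 1} = - \frac{7}{5} \approx -1.4$)
$j{\left(p,s \right)} = 6$
$M = 6$
$L{\left(\frac{1}{7},J \right)} M - 23 = 3 \cdot 6 - 23 = 18 - 23 = -5$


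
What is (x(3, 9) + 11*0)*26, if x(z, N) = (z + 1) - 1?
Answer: 78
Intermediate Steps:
x(z, N) = z (x(z, N) = (1 + z) - 1 = z)
(x(3, 9) + 11*0)*26 = (3 + 11*0)*26 = (3 + 0)*26 = 3*26 = 78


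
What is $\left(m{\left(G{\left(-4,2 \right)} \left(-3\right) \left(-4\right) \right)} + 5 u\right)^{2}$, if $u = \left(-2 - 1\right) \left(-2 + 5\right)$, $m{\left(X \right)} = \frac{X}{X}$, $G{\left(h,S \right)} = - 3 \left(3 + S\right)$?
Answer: $1936$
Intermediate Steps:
$G{\left(h,S \right)} = -9 - 3 S$
$m{\left(X \right)} = 1$
$u = -9$ ($u = \left(-3\right) 3 = -9$)
$\left(m{\left(G{\left(-4,2 \right)} \left(-3\right) \left(-4\right) \right)} + 5 u\right)^{2} = \left(1 + 5 \left(-9\right)\right)^{2} = \left(1 - 45\right)^{2} = \left(-44\right)^{2} = 1936$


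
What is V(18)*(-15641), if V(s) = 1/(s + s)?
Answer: -15641/36 ≈ -434.47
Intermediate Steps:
V(s) = 1/(2*s)
V(18)*(-15641) = ((½)/18)*(-15641) = ((½)*(1/18))*(-15641) = (1/36)*(-15641) = -15641/36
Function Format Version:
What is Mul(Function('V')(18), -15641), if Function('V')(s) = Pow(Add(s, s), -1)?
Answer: Rational(-15641, 36) ≈ -434.47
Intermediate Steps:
Function('V')(s) = Mul(Rational(1, 2), Pow(s, -1)) (Function('V')(s) = Pow(Mul(2, s), -1) = Mul(Rational(1, 2), Pow(s, -1)))
Mul(Function('V')(18), -15641) = Mul(Mul(Rational(1, 2), Pow(18, -1)), -15641) = Mul(Mul(Rational(1, 2), Rational(1, 18)), -15641) = Mul(Rational(1, 36), -15641) = Rational(-15641, 36)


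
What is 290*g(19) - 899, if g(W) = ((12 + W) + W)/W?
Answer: -2581/19 ≈ -135.84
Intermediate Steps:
g(W) = (12 + 2*W)/W
290*g(19) - 899 = 290*(2 + 12/19) - 899 = 290*(50/19) - 899 = 14500/19 - 899 = -2581/19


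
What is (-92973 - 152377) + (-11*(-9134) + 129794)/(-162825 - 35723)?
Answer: -12178495517/49637 ≈ -2.4535e+5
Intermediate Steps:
(-92973 - 152377) + (-11*(-9134) + 129794)/(-162825 - 35723) = -245350 + (100474 + 129794)/(-198548) = -245350 + 230268*(-1/198548) = -245350 - 57567/49637 = -12178495517/49637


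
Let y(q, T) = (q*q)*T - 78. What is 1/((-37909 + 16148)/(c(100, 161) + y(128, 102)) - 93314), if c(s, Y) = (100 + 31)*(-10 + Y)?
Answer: -1690871/157781958255 ≈ -1.0716e-5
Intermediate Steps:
y(q, T) = -78 + T*q**2 (y(q, T) = q**2*T - 78 = T*q**2 - 78 = -78 + T*q**2)
c(s, Y) = -1310 + 131*Y (c(s, Y) = 131*(-10 + Y) = -1310 + 131*Y)
1/((-37909 + 16148)/(c(100, 161) + y(128, 102)) - 93314) = 1/((-37909 + 16148)/((-1310 + 131*161) + (-78 + 102*128**2)) - 93314) = 1/(-21761/((-1310 + 21091) + (-78 + 102*16384)) - 93314) = 1/(-21761/(19781 + (-78 + 1671168)) - 93314) = 1/(-21761/(19781 + 1671090) - 93314) = 1/(-21761/1690871 - 93314) = 1/(-157781958255/1690871) = -1690871/157781958255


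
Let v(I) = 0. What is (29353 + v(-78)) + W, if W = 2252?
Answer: 31605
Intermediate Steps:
(29353 + v(-78)) + W = (29353 + 0) + 2252 = 29353 + 2252 = 31605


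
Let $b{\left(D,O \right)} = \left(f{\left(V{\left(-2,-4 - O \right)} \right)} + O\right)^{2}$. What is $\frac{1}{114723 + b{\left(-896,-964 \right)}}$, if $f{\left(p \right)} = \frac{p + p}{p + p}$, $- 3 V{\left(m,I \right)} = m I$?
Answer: $\frac{1}{1042092} \approx 9.5961 \cdot 10^{-7}$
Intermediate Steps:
$V{\left(m,I \right)} = - \frac{I m}{3}$ ($V{\left(m,I \right)} = - \frac{m I}{3} = - \frac{I m}{3}$)
$f{\left(p \right)} = 1$ ($f{\left(p \right)} = \frac{2 p}{2 p} = 2 p \frac{1}{2 p} = 1$)
$b{\left(D,O \right)} = \left(1 + O\right)^{2}$
$\frac{1}{114723 + b{\left(-896,-964 \right)}} = \frac{1}{114723 + \left(1 - 964\right)^{2}} = \frac{1}{114723 + \left(-963\right)^{2}} = \frac{1}{114723 + 927369} = \frac{1}{1042092}$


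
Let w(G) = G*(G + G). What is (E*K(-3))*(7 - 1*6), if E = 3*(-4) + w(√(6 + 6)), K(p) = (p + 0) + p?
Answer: -72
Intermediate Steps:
K(p) = 2*p (K(p) = p + p = 2*p)
w(G) = 2*G² (w(G) = G*(2*G) = 2*G²)
E = 12 (E = 3*(-4) + 2*(√(6 + 6))² = -12 + 2*(√12)² = -12 + 2*(2*√3)² = -12 + 2*12 = -12 + 24 = 12)
(E*K(-3))*(7 - 1*6) = (12*(2*(-3)))*(7 - 1*6) = (12*(-6))*(7 - 6) = -72*1 = -72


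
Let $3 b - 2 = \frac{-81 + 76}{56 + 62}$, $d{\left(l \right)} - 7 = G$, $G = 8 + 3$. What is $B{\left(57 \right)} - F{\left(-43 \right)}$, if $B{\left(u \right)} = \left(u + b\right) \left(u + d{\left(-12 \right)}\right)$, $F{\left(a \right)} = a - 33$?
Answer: $\frac{519193}{118} \approx 4399.9$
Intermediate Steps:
$G = 11$
$d{\left(l \right)} = 18$ ($d{\left(l \right)} = 7 + 11 = 18$)
$b = \frac{77}{118}$ ($b = \frac{2}{3} + \frac{\left(-81 + 76\right) \frac{1}{56 + 62}}{3} = \frac{2}{3} + \frac{\left(-5\right) \frac{1}{118}}{3} = \frac{2}{3} + \frac{1}{3} \left(- \frac{5}{118}\right) = \frac{2}{3} - \frac{5}{354} = \frac{77}{118} \approx 0.65254$)
$F{\left(a \right)} = -33 + a$
$B{\left(u \right)} = \left(18 + u\right) \left(\frac{77}{118} + u\right)$ ($B{\left(u \right)} = \left(u + \frac{77}{118}\right) \left(u + 18\right) = \left(\frac{77}{118} + u\right) \left(18 + u\right) = \left(18 + u\right) \left(\frac{77}{118} + u\right)$)
$B{\left(57 \right)} - F{\left(-43 \right)} = \left(\frac{693}{59} + 57^{2} + \frac{2201}{118} \cdot 57\right) - \left(-33 - 43\right) = \left(\frac{693}{59} + 3249 + \frac{125457}{118}\right) - -76 = \frac{510225}{118} + 76 = \frac{519193}{118}$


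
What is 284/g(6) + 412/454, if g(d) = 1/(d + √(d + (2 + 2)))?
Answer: 387014/227 + 284*√10 ≈ 2603.0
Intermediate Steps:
g(d) = 1/(d + √(4 + d)) (g(d) = 1/(d + √(d + 4)) = 1/(d + √(4 + d)))
284/g(6) + 412/454 = 284/(1/(6 + √(4 + 6))) + 412/454 = 284/(1/(6 + √10)) + 412*(1/454) = 284*(6 + √10) + 206/227 = (1704 + 284*√10) + 206/227 = 387014/227 + 284*√10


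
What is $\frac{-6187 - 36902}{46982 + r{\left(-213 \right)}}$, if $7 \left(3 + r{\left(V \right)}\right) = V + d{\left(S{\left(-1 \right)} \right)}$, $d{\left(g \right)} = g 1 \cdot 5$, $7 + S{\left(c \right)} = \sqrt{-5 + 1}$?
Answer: $- \frac{19822965183}{21596249225} + \frac{603246 i}{21596249225} \approx -0.91789 + 2.7933 \cdot 10^{-5} i$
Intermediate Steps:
$S{\left(c \right)} = -7 + 2 i$ ($S{\left(c \right)} = -7 + \sqrt{-5 + 1} = -7 + \sqrt{-4} = -7 + 2 i$)
$d{\left(g \right)} = 5 g$ ($d{\left(g \right)} = g 5 = 5 g$)
$r{\left(V \right)} = -8 + \frac{V}{7} + \frac{10 i}{7}$ ($r{\left(V \right)} = -3 + \frac{V + 5 \left(-7 + 2 i\right)}{7} = -3 + \frac{V - \left(35 - 10 i\right)}{7} = -3 + \frac{-35 + V + 10 i}{7} = -3 + \left(-5 + \frac{V}{7} + \frac{10 i}{7}\right) = -8 + \frac{V}{7} + \frac{10 i}{7}$)
$\frac{-6187 - 36902}{46982 + r{\left(-213 \right)}} = \frac{-6187 - 36902}{46982 + \left(-8 + \frac{1}{7} \left(-213\right) + \frac{10 i}{7}\right)} = - \frac{43089}{46982 - \left(\frac{269}{7} - \frac{10 i}{7}\right)} = - \frac{43089}{\frac{328605}{7} + \frac{10 i}{7}} = - 43089 \frac{49 \left(\frac{328605}{7} - \frac{10 i}{7}\right)}{107981246125} = - \frac{2111361 \left(\frac{328605}{7} - \frac{10 i}{7}\right)}{107981246125}$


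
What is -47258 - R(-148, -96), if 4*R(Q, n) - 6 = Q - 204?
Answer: -94343/2 ≈ -47172.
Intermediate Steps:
R(Q, n) = -99/2 + Q/4 (R(Q, n) = 3/2 + (Q - 204)/4 = 3/2 + (-204 + Q)/4 = 3/2 + (-51 + Q/4) = -99/2 + Q/4)
-47258 - R(-148, -96) = -47258 - (-99/2 + (¼)*(-148)) = -47258 - (-99/2 - 37) = -47258 - 1*(-173/2) = -47258 + 173/2 = -94343/2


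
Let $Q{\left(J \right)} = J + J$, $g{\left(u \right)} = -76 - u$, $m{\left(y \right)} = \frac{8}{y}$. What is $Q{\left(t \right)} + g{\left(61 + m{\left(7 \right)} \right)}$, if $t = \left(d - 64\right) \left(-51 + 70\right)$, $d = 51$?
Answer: $- \frac{4425}{7} \approx -632.14$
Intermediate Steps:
$t = -247$ ($t = \left(51 - 64\right) \left(-51 + 70\right) = \left(-13\right) 19 = -247$)
$Q{\left(J \right)} = 2 J$
$Q{\left(t \right)} + g{\left(61 + m{\left(7 \right)} \right)} = 2 \left(-247\right) - \left(137 + \frac{8}{7}\right) = -494 - \left(137 + \frac{8}{7}\right) = -494 - \frac{967}{7} = - \frac{4425}{7}$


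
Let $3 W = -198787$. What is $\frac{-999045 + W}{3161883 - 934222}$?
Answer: $- \frac{3195922}{6682983} \approx -0.47822$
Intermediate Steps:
$W = - \frac{198787}{3}$ ($W = \frac{1}{3} \left(-198787\right) = - \frac{198787}{3} \approx -66262.0$)
$\frac{-999045 + W}{3161883 - 934222} = \frac{-999045 - \frac{198787}{3}}{3161883 - 934222} = - \frac{3195922}{3 \cdot 2227661} = \left(- \frac{3195922}{3}\right) \frac{1}{2227661} = - \frac{3195922}{6682983}$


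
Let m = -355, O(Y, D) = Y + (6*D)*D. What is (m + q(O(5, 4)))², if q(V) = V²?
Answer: 96943716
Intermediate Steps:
O(Y, D) = Y + 6*D²
(m + q(O(5, 4)))² = (-355 + (5 + 6*4²)²)² = (-355 + (5 + 6*16)²)² = (-355 + (5 + 96)²)² = (-355 + 101²)² = (-355 + 10201)² = 9846² = 96943716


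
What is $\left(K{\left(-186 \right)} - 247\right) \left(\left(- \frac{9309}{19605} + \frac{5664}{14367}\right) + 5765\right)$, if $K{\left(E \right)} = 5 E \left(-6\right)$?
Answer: $\frac{962177624342404}{31296115} \approx 3.0744 \cdot 10^{7}$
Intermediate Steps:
$K{\left(E \right)} = - 30 E$
$\left(K{\left(-186 \right)} - 247\right) \left(\left(- \frac{9309}{19605} + \frac{5664}{14367}\right) + 5765\right) = \left(\left(-30\right) \left(-186\right) - 247\right) \left(\left(- \frac{9309}{19605} + \frac{5664}{14367}\right) + 5765\right) = \left(5580 - 247\right) \left(\left(\left(-9309\right) \frac{1}{19605} + 5664 \cdot \frac{1}{14367}\right) + 5765\right) = 5333 \left(\left(- \frac{3103}{6535} + \frac{1888}{4789}\right) + 5765\right) = 5333 \left(- \frac{2522187}{31296115} + 5765\right) = 5333 \cdot \frac{180419580788}{31296115} = \frac{962177624342404}{31296115}$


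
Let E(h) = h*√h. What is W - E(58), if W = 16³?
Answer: 4096 - 58*√58 ≈ 3654.3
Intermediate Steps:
W = 4096
E(h) = h^(3/2)
W - E(58) = 4096 - 58^(3/2) = 4096 - 58*√58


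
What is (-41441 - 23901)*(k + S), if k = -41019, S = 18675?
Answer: 1460001648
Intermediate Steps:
(-41441 - 23901)*(k + S) = (-41441 - 23901)*(-41019 + 18675) = -65342*(-22344) = 1460001648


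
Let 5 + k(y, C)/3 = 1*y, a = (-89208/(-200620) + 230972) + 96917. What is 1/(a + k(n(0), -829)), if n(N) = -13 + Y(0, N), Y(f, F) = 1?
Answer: 7165/2348962456 ≈ 3.0503e-6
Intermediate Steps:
n(N) = -12 (n(N) = -13 + 1 = -12)
a = 2349327871/7165 (a = (-89208*(-1/200620) + 230972) + 96917 = (3186/7165 + 230972) + 96917 = 1654917566/7165 + 96917 = 2349327871/7165 ≈ 3.2789e+5)
k(y, C) = -15 + 3*y (k(y, C) = -15 + 3*(1*y) = -15 + 3*y)
1/(a + k(n(0), -829)) = 1/(2349327871/7165 + (-15 + 3*(-12))) = 1/(2349327871/7165 + (-15 - 36)) = 1/(2349327871/7165 - 51) = 1/(2348962456/7165) = 7165/2348962456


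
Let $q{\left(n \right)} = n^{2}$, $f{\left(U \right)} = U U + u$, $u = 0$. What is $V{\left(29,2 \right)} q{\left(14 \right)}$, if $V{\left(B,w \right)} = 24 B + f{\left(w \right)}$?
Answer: $137200$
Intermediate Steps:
$f{\left(U \right)} = U^{2}$ ($f{\left(U \right)} = U U + 0 = U^{2} + 0 = U^{2}$)
$V{\left(B,w \right)} = w^{2} + 24 B$ ($V{\left(B,w \right)} = 24 B + w^{2} = w^{2} + 24 B$)
$V{\left(29,2 \right)} q{\left(14 \right)} = \left(2^{2} + 24 \cdot 29\right) 14^{2} = \left(4 + 696\right) 196 = 700 \cdot 196 = 137200$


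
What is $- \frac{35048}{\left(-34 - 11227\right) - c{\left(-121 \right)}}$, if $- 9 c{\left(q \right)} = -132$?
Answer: $\frac{105144}{33827} \approx 3.1083$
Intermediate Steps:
$c{\left(q \right)} = \frac{44}{3}$ ($c{\left(q \right)} = \left(- \frac{1}{9}\right) \left(-132\right) = \frac{44}{3}$)
$- \frac{35048}{\left(-34 - 11227\right) - c{\left(-121 \right)}} = - \frac{35048}{\left(-34 - 11227\right) - \frac{44}{3}} = - \frac{35048}{-11261 - \frac{44}{3}} = - \frac{35048}{- \frac{33827}{3}} = \left(-35048\right) \left(- \frac{3}{33827}\right) = \frac{105144}{33827}$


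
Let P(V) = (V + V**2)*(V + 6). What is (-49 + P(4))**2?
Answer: 22801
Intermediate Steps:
P(V) = (6 + V)*(V + V**2) (P(V) = (V + V**2)*(6 + V) = (6 + V)*(V + V**2))
(-49 + P(4))**2 = (-49 + 4*(6 + 4**2 + 7*4))**2 = (-49 + 4*(6 + 16 + 28))**2 = (-49 + 4*50)**2 = (-49 + 200)**2 = 151**2 = 22801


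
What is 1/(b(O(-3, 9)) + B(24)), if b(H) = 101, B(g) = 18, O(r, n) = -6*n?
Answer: 1/119 ≈ 0.0084034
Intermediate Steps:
1/(b(O(-3, 9)) + B(24)) = 1/(101 + 18) = 1/119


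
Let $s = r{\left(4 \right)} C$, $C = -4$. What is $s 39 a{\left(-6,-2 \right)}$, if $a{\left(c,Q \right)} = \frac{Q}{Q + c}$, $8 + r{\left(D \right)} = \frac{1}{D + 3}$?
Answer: $\frac{2145}{7} \approx 306.43$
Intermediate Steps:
$r{\left(D \right)} = -8 + \frac{1}{3 + D}$ ($r{\left(D \right)} = -8 + \frac{1}{D + 3} = -8 + \frac{1}{3 + D}$)
$a{\left(c,Q \right)} = \frac{Q}{Q + c}$
$s = \frac{220}{7}$ ($s = \frac{-23 - 32}{3 + 4} \left(-4\right) = \frac{-23 - 32}{7} \left(-4\right) = \frac{1}{7} \left(-55\right) \left(-4\right) = \left(- \frac{55}{7}\right) \left(-4\right) = \frac{220}{7} \approx 31.429$)
$s 39 a{\left(-6,-2 \right)} = \frac{220}{7} \cdot 39 \left(- \frac{2}{-2 - 6}\right) = \frac{8580 \left(- \frac{2}{-8}\right)}{7} = \frac{8580 \left(\left(-2\right) \left(- \frac{1}{8}\right)\right)}{7} = \frac{8580}{7} \cdot \frac{1}{4} = \frac{2145}{7}$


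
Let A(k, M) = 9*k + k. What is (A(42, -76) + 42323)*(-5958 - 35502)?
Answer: -1772124780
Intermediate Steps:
A(k, M) = 10*k
(A(42, -76) + 42323)*(-5958 - 35502) = (10*42 + 42323)*(-5958 - 35502) = (420 + 42323)*(-41460) = 42743*(-41460) = -1772124780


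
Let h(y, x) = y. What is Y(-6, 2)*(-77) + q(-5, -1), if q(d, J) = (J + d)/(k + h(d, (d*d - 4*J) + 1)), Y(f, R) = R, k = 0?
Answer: -764/5 ≈ -152.80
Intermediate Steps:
q(d, J) = (J + d)/d (q(d, J) = (J + d)/(0 + d) = (J + d)/d)
Y(-6, 2)*(-77) + q(-5, -1) = 2*(-77) + (-1 - 5)/(-5) = -154 - ⅕*(-6) = -154 + 6/5 = -764/5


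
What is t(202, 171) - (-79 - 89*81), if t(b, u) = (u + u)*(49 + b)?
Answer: 93130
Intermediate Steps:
t(b, u) = 2*u*(49 + b) (t(b, u) = (2*u)*(49 + b) = 2*u*(49 + b))
t(202, 171) - (-79 - 89*81) = 2*171*(49 + 202) - (-79 - 89*81) = 2*171*251 - (-79 - 7209) = 85842 - 1*(-7288) = 85842 + 7288 = 93130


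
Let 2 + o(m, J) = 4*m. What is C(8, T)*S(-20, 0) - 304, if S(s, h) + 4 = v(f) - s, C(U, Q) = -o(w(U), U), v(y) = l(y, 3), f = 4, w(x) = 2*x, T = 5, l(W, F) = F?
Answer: -1482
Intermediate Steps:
o(m, J) = -2 + 4*m
v(y) = 3
C(U, Q) = 2 - 8*U (C(U, Q) = -(-2 + 4*(2*U)) = -(-2 + 8*U) = 2 - 8*U)
S(s, h) = -1 - s (S(s, h) = -4 + (3 - s) = -1 - s)
C(8, T)*S(-20, 0) - 304 = (2 - 8*8)*(-1 - 1*(-20)) - 304 = (2 - 64)*(-1 + 20) - 304 = -62*19 - 304 = -1178 - 304 = -1482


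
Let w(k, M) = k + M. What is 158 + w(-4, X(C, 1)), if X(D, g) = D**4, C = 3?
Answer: 235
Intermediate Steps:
w(k, M) = M + k
158 + w(-4, X(C, 1)) = 158 + (3**4 - 4) = 158 + (81 - 4) = 158 + 77 = 235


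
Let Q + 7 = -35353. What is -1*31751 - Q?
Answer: 3609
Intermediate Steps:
Q = -35360 (Q = -7 - 35353 = -35360)
-1*31751 - Q = -1*31751 - 1*(-35360) = -31751 + 35360 = 3609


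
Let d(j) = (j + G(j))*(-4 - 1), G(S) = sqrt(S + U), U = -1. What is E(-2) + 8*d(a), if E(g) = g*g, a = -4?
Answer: 164 - 40*I*sqrt(5) ≈ 164.0 - 89.443*I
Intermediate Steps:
E(g) = g**2
G(S) = sqrt(-1 + S) (G(S) = sqrt(S - 1) = sqrt(-1 + S))
d(j) = -5*j - 5*sqrt(-1 + j) (d(j) = (j + sqrt(-1 + j))*(-4 - 1) = (j + sqrt(-1 + j))*(-5) = -5*j - 5*sqrt(-1 + j))
E(-2) + 8*d(a) = (-2)**2 + 8*(-5*(-4) - 5*sqrt(-1 - 4)) = 4 + 8*(20 - 5*I*sqrt(5)) = 4 + (160 - 40*I*sqrt(5)) = 164 - 40*I*sqrt(5)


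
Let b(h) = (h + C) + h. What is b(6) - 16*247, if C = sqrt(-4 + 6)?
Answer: -3940 + sqrt(2) ≈ -3938.6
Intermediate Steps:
C = sqrt(2) ≈ 1.4142
b(h) = sqrt(2) + 2*h (b(h) = (h + sqrt(2)) + h = sqrt(2) + 2*h)
b(6) - 16*247 = (sqrt(2) + 2*6) - 16*247 = (sqrt(2) + 12) - 3952 = (12 + sqrt(2)) - 3952 = -3940 + sqrt(2)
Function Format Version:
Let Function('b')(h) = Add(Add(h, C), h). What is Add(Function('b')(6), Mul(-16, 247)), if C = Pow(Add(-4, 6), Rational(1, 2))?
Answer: Add(-3940, Pow(2, Rational(1, 2))) ≈ -3938.6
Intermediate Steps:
C = Pow(2, Rational(1, 2)) ≈ 1.4142
Function('b')(h) = Add(Pow(2, Rational(1, 2)), Mul(2, h)) (Function('b')(h) = Add(Add(h, Pow(2, Rational(1, 2))), h) = Add(Pow(2, Rational(1, 2)), Mul(2, h)))
Add(Function('b')(6), Mul(-16, 247)) = Add(Add(Pow(2, Rational(1, 2)), Mul(2, 6)), Mul(-16, 247)) = Add(Add(Pow(2, Rational(1, 2)), 12), -3952) = Add(Add(12, Pow(2, Rational(1, 2))), -3952) = Add(-3940, Pow(2, Rational(1, 2)))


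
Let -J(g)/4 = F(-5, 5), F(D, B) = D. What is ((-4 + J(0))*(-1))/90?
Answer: -8/45 ≈ -0.17778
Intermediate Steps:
J(g) = 20 (J(g) = -4*(-5) = 20)
((-4 + J(0))*(-1))/90 = ((-4 + 20)*(-1))/90 = (16*(-1))*(1/90) = -16*1/90 = -8/45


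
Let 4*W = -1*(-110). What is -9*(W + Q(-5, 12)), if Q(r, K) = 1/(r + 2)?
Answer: -489/2 ≈ -244.50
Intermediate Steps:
Q(r, K) = 1/(2 + r)
W = 55/2 (W = (-1*(-110))/4 = (¼)*110 = 55/2 ≈ 27.500)
-9*(W + Q(-5, 12)) = -9*(55/2 + 1/(2 - 5)) = -9*(55/2 + 1/(-3)) = -9*(55/2 - ⅓) = -9*163/6 = -489/2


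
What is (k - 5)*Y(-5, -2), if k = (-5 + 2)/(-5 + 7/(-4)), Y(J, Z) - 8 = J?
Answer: -41/3 ≈ -13.667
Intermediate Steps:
Y(J, Z) = 8 + J
k = 4/9 (k = -3/(-5 + 7*(-¼)) = -3/(-5 - 7/4) = -3/(-27/4) = -3*(-4/27) = 4/9 ≈ 0.44444)
(k - 5)*Y(-5, -2) = (4/9 - 5)*(8 - 5) = -41/9*3 = -41/3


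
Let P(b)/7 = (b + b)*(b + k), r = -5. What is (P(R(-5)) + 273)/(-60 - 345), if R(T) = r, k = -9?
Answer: -1253/405 ≈ -3.0938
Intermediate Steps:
R(T) = -5
P(b) = 14*b*(-9 + b) (P(b) = 7*((b + b)*(b - 9)) = 7*((2*b)*(-9 + b)) = 7*(2*b*(-9 + b)) = 14*b*(-9 + b))
(P(R(-5)) + 273)/(-60 - 345) = (14*(-5)*(-9 - 5) + 273)/(-60 - 345) = (14*(-5)*(-14) + 273)/(-405) = (980 + 273)*(-1/405) = 1253*(-1/405) = -1253/405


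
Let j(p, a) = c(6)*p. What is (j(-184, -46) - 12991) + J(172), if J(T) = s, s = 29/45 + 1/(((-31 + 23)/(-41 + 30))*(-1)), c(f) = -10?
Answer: -4014623/360 ≈ -11152.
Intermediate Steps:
s = -263/360 (s = 29*(1/45) - 1/(-8/(-11)) = 29/45 - 1/(-8*(-1/11)) = 29/45 - 1/(8/11) = 29/45 + (11/8)*(-1) = 29/45 - 11/8 = -263/360 ≈ -0.73056)
J(T) = -263/360
j(p, a) = -10*p
(j(-184, -46) - 12991) + J(172) = (-10*(-184) - 12991) - 263/360 = (1840 - 12991) - 263/360 = -11151 - 263/360 = -4014623/360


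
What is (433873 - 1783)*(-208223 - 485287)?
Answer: -299658735900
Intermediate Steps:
(433873 - 1783)*(-208223 - 485287) = 432090*(-693510) = -299658735900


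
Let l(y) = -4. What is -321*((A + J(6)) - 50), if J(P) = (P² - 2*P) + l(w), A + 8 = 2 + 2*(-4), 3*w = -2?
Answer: 14124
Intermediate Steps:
w = -⅔ (w = (⅓)*(-2) = -⅔ ≈ -0.66667)
A = -14 (A = -8 + (2 + 2*(-4)) = -8 + (2 - 8) = -8 - 6 = -14)
J(P) = -4 + P² - 2*P (J(P) = (P² - 2*P) - 4 = -4 + P² - 2*P)
-321*((A + J(6)) - 50) = -321*((-14 + (-4 + 6² - 2*6)) - 50) = -321*((-14 + (-4 + 36 - 12)) - 50) = -321*((-14 + 20) - 50) = -321*(6 - 50) = -321*(-44) = 14124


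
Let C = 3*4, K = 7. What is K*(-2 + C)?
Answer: 70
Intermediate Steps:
C = 12
K*(-2 + C) = 7*(-2 + 12) = 7*10 = 70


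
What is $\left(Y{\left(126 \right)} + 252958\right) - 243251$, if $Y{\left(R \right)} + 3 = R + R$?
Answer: $9956$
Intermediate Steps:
$Y{\left(R \right)} = -3 + 2 R$ ($Y{\left(R \right)} = -3 + \left(R + R\right) = -3 + 2 R$)
$\left(Y{\left(126 \right)} + 252958\right) - 243251 = \left(\left(-3 + 2 \cdot 126\right) + 252958\right) - 243251 = \left(\left(-3 + 252\right) + 252958\right) - 243251 = \left(249 + 252958\right) - 243251 = 253207 - 243251 = 9956$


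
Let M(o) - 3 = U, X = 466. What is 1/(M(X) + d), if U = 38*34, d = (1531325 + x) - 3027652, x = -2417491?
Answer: -1/3912523 ≈ -2.5559e-7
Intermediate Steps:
d = -3913818 (d = (1531325 - 2417491) - 3027652 = -886166 - 3027652 = -3913818)
U = 1292
M(o) = 1295 (M(o) = 3 + 1292 = 1295)
1/(M(X) + d) = 1/(1295 - 3913818) = 1/(-3912523) = -1/3912523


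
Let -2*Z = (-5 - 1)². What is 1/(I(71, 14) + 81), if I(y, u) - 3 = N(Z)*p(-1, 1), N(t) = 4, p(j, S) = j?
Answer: 1/80 ≈ 0.012500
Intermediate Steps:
Z = -18 (Z = -(-5 - 1)²/2 = -½*(-6)² = -½*36 = -18)
I(y, u) = -1 (I(y, u) = 3 + 4*(-1) = 3 - 4 = -1)
1/(I(71, 14) + 81) = 1/(-1 + 81) = 1/80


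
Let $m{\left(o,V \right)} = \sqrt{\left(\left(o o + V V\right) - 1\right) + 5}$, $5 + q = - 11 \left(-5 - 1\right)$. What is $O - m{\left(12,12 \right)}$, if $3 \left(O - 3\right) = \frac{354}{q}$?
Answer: $\frac{301}{61} - 2 \sqrt{73} \approx -12.154$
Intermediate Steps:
$q = 61$ ($q = -5 - 11 \left(-5 - 1\right) = -5 - -66 = -5 + 66 = 61$)
$m{\left(o,V \right)} = \sqrt{4 + V^{2} + o^{2}}$ ($m{\left(o,V \right)} = \sqrt{\left(\left(o^{2} + V^{2}\right) - 1\right) + 5} = \sqrt{\left(\left(V^{2} + o^{2}\right) - 1\right) + 5} = \sqrt{\left(-1 + V^{2} + o^{2}\right) + 5} = \sqrt{4 + V^{2} + o^{2}}$)
$O = \frac{301}{61}$ ($O = 3 + \frac{354 \cdot \frac{1}{61}}{3} = 3 + \frac{1}{3} \cdot \frac{354}{61} = 3 + \frac{118}{61} = \frac{301}{61} \approx 4.9344$)
$O - m{\left(12,12 \right)} = \frac{301}{61} - \sqrt{4 + 12^{2} + 12^{2}} = \frac{301}{61} - \sqrt{4 + 144 + 144} = \frac{301}{61} - \sqrt{292} = \frac{301}{61} - 2 \sqrt{73}$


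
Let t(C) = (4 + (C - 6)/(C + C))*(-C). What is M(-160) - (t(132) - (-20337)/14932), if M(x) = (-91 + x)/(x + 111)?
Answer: 435167207/731668 ≈ 594.76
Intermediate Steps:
M(x) = (-91 + x)/(111 + x)
t(C) = -C*(4 + (-6 + C)/(2*C)) (t(C) = (4 + (-6 + C)/((2*C)))*(-C) = (4 + (-6 + C)*(1/(2*C)))*(-C) = (4 + (-6 + C)/(2*C))*(-C) = -C*(4 + (-6 + C)/(2*C)))
M(-160) - (t(132) - (-20337)/14932) = (-91 - 160)/(111 - 160) - ((3 - 9/2*132) - (-20337)/14932) = -251/(-49) - ((3 - 594) - (-20337)/14932) = -1/49*(-251) - (-591 - 1*(-20337/14932)) = 251/49 - (-591 + 20337/14932) = 251/49 - 1*(-8804475/14932) = 251/49 + 8804475/14932 = 435167207/731668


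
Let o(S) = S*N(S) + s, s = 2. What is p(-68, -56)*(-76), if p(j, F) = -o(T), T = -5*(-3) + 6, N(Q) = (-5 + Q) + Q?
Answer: 59204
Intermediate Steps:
N(Q) = -5 + 2*Q
T = 21 (T = 15 + 6 = 21)
o(S) = 2 + S*(-5 + 2*S) (o(S) = S*(-5 + 2*S) + 2 = 2 + S*(-5 + 2*S))
p(j, F) = -779 (p(j, F) = -(2 + 21*(-5 + 2*21)) = -(2 + 21*(-5 + 42)) = -(2 + 21*37) = -(2 + 777) = -1*779 = -779)
p(-68, -56)*(-76) = -779*(-76) = 59204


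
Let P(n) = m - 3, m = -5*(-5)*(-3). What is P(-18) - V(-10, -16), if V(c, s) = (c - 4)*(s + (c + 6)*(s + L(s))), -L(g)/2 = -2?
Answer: 370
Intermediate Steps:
L(g) = 4 (L(g) = -2*(-2) = 4)
m = -75 (m = 25*(-3) = -75)
V(c, s) = (-4 + c)*(s + (4 + s)*(6 + c)) (V(c, s) = (c - 4)*(s + (c + 6)*(s + 4)) = (-4 + c)*(s + (6 + c)*(4 + s)) = (-4 + c)*(s + (4 + s)*(6 + c)))
P(n) = -78 (P(n) = -75 - 3 = -78)
P(-18) - V(-10, -16) = -78 - (-96 - 28*(-16) + 4*(-10)² + 8*(-10) - 16*(-10)² + 3*(-10)*(-16)) = -78 - (-96 + 448 + 4*100 - 80 - 16*100 + 480) = -78 - (-96 + 448 + 400 - 80 - 1600 + 480) = -78 - 1*(-448) = -78 + 448 = 370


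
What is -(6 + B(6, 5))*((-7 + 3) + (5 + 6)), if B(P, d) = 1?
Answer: -49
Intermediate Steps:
-(6 + B(6, 5))*((-7 + 3) + (5 + 6)) = -(6 + 1)*((-7 + 3) + (5 + 6)) = -7*(-4 + 11) = -7*7 = -1*49 = -49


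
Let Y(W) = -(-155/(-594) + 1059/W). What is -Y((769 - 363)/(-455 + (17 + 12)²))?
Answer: 121437343/120582 ≈ 1007.1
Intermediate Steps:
Y(W) = -155/594 - 1059/W (Y(W) = -(-155*(-1/594) + 1059/W) = -(155/594 + 1059/W) = -155/594 - 1059/W)
-Y((769 - 363)/(-455 + (17 + 12)²)) = -(-155/594 - 1059*(-455 + (17 + 12)²)/(769 - 363)) = -(-155/594 - 1059/(406/(-455 + 29²))) = -(-155/594 - 1059/(406/(-455 + 841))) = -(-155/594 - 1059/(406/386)) = -(-155/594 - 1059/(406*(1/386))) = -(-155/594 - 1059/203/193) = -(-155/594 - 1059*193/203) = -(-155/594 - 204387/203) = -1*(-121437343/120582) = 121437343/120582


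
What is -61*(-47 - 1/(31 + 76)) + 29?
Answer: 309933/107 ≈ 2896.6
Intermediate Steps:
-61*(-47 - 1/(31 + 76)) + 29 = -61*(-47 - 1/107) + 29 = -61*(-5030/107) + 29 = 306830/107 + 29 = 309933/107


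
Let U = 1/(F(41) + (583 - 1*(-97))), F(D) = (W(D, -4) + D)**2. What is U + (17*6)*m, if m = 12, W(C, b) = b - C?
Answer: 851905/696 ≈ 1224.0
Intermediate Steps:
F(D) = 16 (F(D) = ((-4 - D) + D)**2 = (-4)**2 = 16)
U = 1/696 (U = 1/(16 + (583 - 1*(-97))) = 1/(16 + (583 + 97)) = 1/(16 + 680) = 1/696 ≈ 0.0014368)
U + (17*6)*m = 1/696 + (17*6)*12 = 1/696 + 102*12 = 1/696 + 1224 = 851905/696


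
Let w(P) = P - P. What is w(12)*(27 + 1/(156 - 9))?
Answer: 0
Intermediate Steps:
w(P) = 0
w(12)*(27 + 1/(156 - 9)) = 0*(27 + 1/(156 - 9)) = 0*(27 + 1/147) = 0*(3970/147) = 0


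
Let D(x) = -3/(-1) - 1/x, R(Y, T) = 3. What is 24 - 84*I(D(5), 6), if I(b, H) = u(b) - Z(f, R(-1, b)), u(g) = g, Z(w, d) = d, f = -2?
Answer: 204/5 ≈ 40.800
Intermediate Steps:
D(x) = 3 - 1/x (D(x) = -3*(-1) - 1/x = 3 - 1/x)
I(b, H) = -3 + b (I(b, H) = b - 1*3 = b - 3 = -3 + b)
24 - 84*I(D(5), 6) = 24 - 84*(-3 + (3 - 1/5)) = 24 - 84*(-3 + (3 - 1*⅕)) = 24 - 84*(-3 + (3 - ⅕)) = 24 - 84*(-3 + 14/5) = 24 - 84*(-⅕) = 24 + 84/5 = 204/5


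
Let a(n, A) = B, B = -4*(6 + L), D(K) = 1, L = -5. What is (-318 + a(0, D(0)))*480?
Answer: -154560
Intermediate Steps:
B = -4 (B = -4*(6 - 5) = -4*1 = -4)
a(n, A) = -4
(-318 + a(0, D(0)))*480 = (-318 - 4)*480 = -322*480 = -154560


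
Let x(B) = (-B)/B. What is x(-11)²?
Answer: 1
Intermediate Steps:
x(B) = -1
x(-11)² = (-1)² = 1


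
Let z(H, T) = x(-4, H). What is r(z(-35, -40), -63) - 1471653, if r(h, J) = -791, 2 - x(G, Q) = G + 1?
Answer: -1472444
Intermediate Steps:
x(G, Q) = 1 - G (x(G, Q) = 2 - (G + 1) = 2 - (1 + G) = 2 + (-1 - G) = 1 - G)
z(H, T) = 5 (z(H, T) = 1 - 1*(-4) = 1 + 4 = 5)
r(z(-35, -40), -63) - 1471653 = -791 - 1471653 = -1472444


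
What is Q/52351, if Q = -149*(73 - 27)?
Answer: -6854/52351 ≈ -0.13092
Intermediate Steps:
Q = -6854 (Q = -149*46 = -6854)
Q/52351 = -6854/52351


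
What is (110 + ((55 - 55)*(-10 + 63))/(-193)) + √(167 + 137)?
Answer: 110 + 4*√19 ≈ 127.44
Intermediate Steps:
(110 + ((55 - 55)*(-10 + 63))/(-193)) + √(167 + 137) = (110 + (0*53)*(-1/193)) + √304 = (110 + 0*(-1/193)) + 4*√19 = (110 + 0) + 4*√19 = 110 + 4*√19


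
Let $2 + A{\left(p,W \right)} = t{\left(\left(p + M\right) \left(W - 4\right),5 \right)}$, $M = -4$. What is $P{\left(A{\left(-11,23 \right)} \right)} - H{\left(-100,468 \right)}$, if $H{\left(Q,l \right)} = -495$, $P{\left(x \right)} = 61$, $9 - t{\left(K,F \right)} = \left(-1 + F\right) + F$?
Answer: $556$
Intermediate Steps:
$t{\left(K,F \right)} = 10 - 2 F$ ($t{\left(K,F \right)} = 9 - \left(\left(-1 + F\right) + F\right) = 9 - \left(-1 + 2 F\right) = 10 - 2 F$)
$A{\left(p,W \right)} = -2$ ($A{\left(p,W \right)} = -2 + \left(10 - 10\right) = -2 + 0 = -2$)
$P{\left(A{\left(-11,23 \right)} \right)} - H{\left(-100,468 \right)} = 61 - -495 = 61 + 495 = 556$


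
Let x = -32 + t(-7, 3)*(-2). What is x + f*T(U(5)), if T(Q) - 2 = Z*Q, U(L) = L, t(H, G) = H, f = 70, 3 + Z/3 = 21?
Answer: 19022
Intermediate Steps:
Z = 54 (Z = -9 + 3*21 = -9 + 63 = 54)
T(Q) = 2 + 54*Q
x = -18 (x = -32 - 7*(-2) = -32 + 14 = -18)
x + f*T(U(5)) = -18 + 70*(2 + 54*5) = -18 + 70*(2 + 270) = -18 + 70*272 = -18 + 19040 = 19022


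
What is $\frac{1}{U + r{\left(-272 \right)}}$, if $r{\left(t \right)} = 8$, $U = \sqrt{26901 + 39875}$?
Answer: $- \frac{1}{8339} + \frac{\sqrt{16694}}{33356} \approx 0.0037536$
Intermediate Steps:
$U = 2 \sqrt{16694}$ ($U = \sqrt{66776} = 2 \sqrt{16694} \approx 258.41$)
$\frac{1}{U + r{\left(-272 \right)}} = \frac{1}{2 \sqrt{16694} + 8} = \frac{1}{8 + 2 \sqrt{16694}}$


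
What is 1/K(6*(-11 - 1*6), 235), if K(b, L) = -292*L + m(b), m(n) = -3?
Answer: -1/68623 ≈ -1.4572e-5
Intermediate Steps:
K(b, L) = -3 - 292*L (K(b, L) = -292*L - 3 = -3 - 292*L)
1/K(6*(-11 - 1*6), 235) = 1/(-3 - 292*235) = 1/(-3 - 68620) = 1/(-68623) = -1/68623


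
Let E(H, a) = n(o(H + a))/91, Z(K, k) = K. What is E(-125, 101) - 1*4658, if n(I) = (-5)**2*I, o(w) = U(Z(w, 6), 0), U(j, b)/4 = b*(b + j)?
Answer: -4658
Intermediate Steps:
U(j, b) = 4*b*(b + j) (U(j, b) = 4*(b*(b + j)) = 4*b*(b + j))
o(w) = 0 (o(w) = 4*0*(0 + w) = 4*0*w = 0)
n(I) = 25*I
E(H, a) = 0 (E(H, a) = (25*0)/91 = 0*(1/91) = 0)
E(-125, 101) - 1*4658 = 0 - 1*4658 = 0 - 4658 = -4658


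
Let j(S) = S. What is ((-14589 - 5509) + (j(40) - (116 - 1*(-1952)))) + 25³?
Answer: -6501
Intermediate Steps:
((-14589 - 5509) + (j(40) - (116 - 1*(-1952)))) + 25³ = ((-14589 - 5509) + (40 - (116 - 1*(-1952)))) + 25³ = (-20098 + (40 - (116 + 1952))) + 15625 = (-20098 + (40 - 1*2068)) + 15625 = (-20098 + (40 - 2068)) + 15625 = (-20098 - 2028) + 15625 = -22126 + 15625 = -6501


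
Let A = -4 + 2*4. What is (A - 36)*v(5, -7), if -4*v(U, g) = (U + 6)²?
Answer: 968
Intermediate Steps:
A = 4 (A = -4 + 8 = 4)
v(U, g) = -(6 + U)²/4 (v(U, g) = -(U + 6)²/4 = -(6 + U)²/4)
(A - 36)*v(5, -7) = (4 - 36)*(-(6 + 5)²/4) = -(-8)*11² = -(-8)*121 = -32*(-121/4) = 968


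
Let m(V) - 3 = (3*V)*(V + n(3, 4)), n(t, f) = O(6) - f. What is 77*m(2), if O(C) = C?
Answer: 2079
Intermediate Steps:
n(t, f) = 6 - f
m(V) = 3 + 3*V*(2 + V) (m(V) = 3 + (3*V)*(V + (6 - 1*4)) = 3 + (3*V)*(V + (6 - 4)) = 3 + (3*V)*(V + 2) = 3 + (3*V)*(2 + V) = 3 + 3*V*(2 + V))
77*m(2) = 77*(3 + 3*2² + 6*2) = 77*(3 + 3*4 + 12) = 77*(3 + 12 + 12) = 77*27 = 2079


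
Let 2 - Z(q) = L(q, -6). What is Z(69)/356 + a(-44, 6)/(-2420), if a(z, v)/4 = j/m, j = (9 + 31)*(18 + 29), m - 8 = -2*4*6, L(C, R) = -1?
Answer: 18547/215380 ≈ 0.086113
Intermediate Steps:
m = -40 (m = 8 - 2*4*6 = 8 - 8*6 = 8 - 48 = -40)
j = 1880 (j = 40*47 = 1880)
Z(q) = 3 (Z(q) = 2 - 1*(-1) = 2 + 1 = 3)
a(z, v) = -188 (a(z, v) = 4*(1880/(-40)) = 4*(1880*(-1/40)) = 4*(-47) = -188)
Z(69)/356 + a(-44, 6)/(-2420) = 3/356 - 188/(-2420) = 3*(1/356) - 188*(-1/2420) = 3/356 + 47/605 = 18547/215380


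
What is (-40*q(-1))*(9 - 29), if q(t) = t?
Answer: -800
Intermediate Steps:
(-40*q(-1))*(9 - 29) = (-40*(-1))*(9 - 29) = 40*(-20) = -800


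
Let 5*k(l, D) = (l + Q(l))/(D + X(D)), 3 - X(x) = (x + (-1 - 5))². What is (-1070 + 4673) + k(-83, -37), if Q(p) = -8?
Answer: 4846048/1345 ≈ 3603.0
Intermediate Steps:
X(x) = 3 - (-6 + x)² (X(x) = 3 - (x + (-1 - 5))² = 3 - (x - 6)² = 3 - (-6 + x)²)
k(l, D) = (-8 + l)/(5*(3 + D - (-6 + D)²)) (k(l, D) = ((l - 8)/(D + (3 - (-6 + D)²)))/5 = ((-8 + l)/(3 + D - (-6 + D)²))/5 = (-8 + l)/(5*(3 + D - (-6 + D)²)))
(-1070 + 4673) + k(-83, -37) = (-1070 + 4673) + (8 - 1*(-83))/(5*(33 + (-37)² - 13*(-37))) = 3603 + (8 + 83)/(5*(33 + 1369 + 481)) = 3603 + (⅕)*91/1883 = 3603 + (⅕)*(1/1883)*91 = 3603 + 13/1345 = 4846048/1345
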